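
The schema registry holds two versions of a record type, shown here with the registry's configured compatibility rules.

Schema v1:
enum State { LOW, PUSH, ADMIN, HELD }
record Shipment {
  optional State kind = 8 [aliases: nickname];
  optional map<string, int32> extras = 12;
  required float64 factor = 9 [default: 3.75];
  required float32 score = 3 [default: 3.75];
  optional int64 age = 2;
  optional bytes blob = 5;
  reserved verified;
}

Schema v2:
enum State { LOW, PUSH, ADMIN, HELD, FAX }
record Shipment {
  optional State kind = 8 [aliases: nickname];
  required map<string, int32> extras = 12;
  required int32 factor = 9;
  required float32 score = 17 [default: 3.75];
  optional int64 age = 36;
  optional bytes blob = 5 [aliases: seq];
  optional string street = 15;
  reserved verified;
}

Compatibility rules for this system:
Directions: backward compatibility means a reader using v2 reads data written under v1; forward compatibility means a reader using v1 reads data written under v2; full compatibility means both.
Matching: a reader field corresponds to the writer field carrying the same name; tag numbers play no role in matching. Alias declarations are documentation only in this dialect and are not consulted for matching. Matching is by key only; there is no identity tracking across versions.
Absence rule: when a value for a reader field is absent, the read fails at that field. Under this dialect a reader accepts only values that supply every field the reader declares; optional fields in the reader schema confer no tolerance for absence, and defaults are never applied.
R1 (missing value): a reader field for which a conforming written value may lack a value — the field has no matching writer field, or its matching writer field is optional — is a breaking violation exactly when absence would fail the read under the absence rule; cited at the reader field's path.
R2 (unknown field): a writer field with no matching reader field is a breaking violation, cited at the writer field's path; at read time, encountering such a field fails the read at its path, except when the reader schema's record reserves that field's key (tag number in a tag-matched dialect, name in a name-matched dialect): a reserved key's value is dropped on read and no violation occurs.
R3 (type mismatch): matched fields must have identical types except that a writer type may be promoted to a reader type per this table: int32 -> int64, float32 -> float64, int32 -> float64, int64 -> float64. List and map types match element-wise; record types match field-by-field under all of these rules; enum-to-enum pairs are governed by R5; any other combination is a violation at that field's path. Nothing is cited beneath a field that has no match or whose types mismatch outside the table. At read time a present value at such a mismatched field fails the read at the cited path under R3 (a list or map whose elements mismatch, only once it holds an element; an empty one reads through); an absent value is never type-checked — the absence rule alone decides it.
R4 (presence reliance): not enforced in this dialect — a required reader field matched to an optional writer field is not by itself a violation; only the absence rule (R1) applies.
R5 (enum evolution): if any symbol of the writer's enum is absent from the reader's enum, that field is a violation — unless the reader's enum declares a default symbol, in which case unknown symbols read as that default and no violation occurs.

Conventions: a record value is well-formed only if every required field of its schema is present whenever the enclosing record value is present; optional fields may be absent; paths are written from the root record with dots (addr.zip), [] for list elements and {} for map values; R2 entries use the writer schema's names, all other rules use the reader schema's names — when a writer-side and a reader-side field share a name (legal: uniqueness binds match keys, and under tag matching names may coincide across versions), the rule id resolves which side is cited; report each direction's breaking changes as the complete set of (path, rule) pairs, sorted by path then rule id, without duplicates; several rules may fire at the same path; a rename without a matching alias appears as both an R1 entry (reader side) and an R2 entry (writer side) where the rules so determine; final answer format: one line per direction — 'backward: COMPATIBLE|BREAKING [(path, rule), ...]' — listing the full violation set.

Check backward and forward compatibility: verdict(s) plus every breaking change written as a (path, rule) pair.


the writer's type comes first in each Shipment pair
backward pass over Shipment, reader schema v2, writer schema v1:
  State -> State, writer optional: kind aligns to kind
  map<string, int32> -> map<string, int32>, writer optional: extras aligns to extras
  float64 -> int32, writer required: factor aligns to factor
  float32 -> float32, writer required: score aligns to score
  int64 -> int64, writer optional: age aligns to age
  bytes -> bytes, writer optional: blob aligns to blob
  street: no writer-side match
  breaking: (age, R1)
  breaking: (blob, R1)
  breaking: (extras, R1)
  breaking: (factor, R3)
  breaking: (kind, R1)
  breaking: (street, R1)
  => backward: BREAKING (6)
forward pass over Shipment, reader schema v1, writer schema v2:
  State -> State, writer optional: kind aligns to kind
  map<string, int32> -> map<string, int32>, writer required: extras aligns to extras
  int32 -> float64, writer required: factor aligns to factor
  float32 -> float32, writer required: score aligns to score
  int64 -> int64, writer optional: age aligns to age
  bytes -> bytes, writer optional: blob aligns to blob
  leftover writer field: street
  breaking: (age, R1)
  breaking: (blob, R1)
  breaking: (kind, R1)
  breaking: (kind, R5)
  breaking: (street, R2)
  => forward: BREAKING (5)

backward: BREAKING [(age, R1), (blob, R1), (extras, R1), (factor, R3), (kind, R1), (street, R1)]; forward: BREAKING [(age, R1), (blob, R1), (kind, R1), (kind, R5), (street, R2)]


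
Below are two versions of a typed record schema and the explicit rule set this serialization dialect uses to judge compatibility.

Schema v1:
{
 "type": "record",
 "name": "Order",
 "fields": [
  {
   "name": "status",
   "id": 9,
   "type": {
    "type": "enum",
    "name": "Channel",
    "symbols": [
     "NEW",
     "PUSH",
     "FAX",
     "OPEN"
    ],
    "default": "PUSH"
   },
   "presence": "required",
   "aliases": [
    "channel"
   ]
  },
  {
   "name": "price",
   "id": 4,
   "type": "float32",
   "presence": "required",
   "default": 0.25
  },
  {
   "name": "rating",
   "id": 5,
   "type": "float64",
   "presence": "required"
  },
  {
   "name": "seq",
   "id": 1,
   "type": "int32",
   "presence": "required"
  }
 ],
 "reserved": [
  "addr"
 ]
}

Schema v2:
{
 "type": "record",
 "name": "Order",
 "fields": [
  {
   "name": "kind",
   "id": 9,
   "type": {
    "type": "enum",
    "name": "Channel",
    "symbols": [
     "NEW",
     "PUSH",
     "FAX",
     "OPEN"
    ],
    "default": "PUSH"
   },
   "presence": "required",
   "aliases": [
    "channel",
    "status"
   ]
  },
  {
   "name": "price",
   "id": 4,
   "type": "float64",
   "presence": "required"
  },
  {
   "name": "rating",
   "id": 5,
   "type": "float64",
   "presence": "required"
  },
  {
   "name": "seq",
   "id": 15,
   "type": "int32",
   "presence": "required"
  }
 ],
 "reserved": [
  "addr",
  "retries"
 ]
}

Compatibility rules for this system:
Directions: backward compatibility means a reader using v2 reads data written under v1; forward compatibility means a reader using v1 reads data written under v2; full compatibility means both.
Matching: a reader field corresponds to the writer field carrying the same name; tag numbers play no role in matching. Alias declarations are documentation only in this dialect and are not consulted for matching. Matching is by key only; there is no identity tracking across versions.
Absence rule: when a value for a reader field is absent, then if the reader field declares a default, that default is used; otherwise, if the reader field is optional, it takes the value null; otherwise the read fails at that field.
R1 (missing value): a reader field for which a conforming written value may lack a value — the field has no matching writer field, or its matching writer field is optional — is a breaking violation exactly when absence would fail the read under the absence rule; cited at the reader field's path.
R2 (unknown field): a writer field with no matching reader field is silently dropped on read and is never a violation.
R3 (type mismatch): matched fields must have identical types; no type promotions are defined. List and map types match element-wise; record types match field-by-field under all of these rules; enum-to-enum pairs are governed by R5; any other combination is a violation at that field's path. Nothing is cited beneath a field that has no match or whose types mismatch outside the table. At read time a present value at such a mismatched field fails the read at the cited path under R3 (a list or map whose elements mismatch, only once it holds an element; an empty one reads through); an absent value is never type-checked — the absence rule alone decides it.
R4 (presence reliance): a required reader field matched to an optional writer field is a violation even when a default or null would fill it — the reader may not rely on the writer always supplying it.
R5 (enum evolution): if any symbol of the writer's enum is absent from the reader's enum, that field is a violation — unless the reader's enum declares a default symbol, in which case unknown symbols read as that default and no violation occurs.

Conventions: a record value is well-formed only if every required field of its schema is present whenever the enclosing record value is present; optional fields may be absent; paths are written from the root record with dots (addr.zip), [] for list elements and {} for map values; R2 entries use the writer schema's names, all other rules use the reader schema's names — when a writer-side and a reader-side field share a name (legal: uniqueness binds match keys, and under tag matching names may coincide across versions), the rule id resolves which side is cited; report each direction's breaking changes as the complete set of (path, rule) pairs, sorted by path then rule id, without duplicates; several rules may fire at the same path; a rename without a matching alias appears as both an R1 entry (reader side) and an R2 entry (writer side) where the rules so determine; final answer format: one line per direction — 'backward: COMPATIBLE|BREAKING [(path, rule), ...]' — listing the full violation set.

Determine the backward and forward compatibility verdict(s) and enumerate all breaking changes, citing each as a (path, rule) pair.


arrows below run writer -> reader for Order
checking backward for Order: reader v2 against writer v1:
  kind: no writer-side match
  price: float32 -> float64, writer required; from price
  rating: float64 -> float64, writer required; from rating
  seq: int32 -> int32, writer required; from seq
  leftover writer field: status
  violation R1 at kind
  violation R3 at price
  => backward verdict for Order: BREAKING, 2 violation(s)
checking forward for Order: reader v1 against writer v2:
  status: no writer-side match
  price: float64 -> float32, writer required; from price
  rating: float64 -> float64, writer required; from rating
  seq: int32 -> int32, writer required; from seq
  leftover writer field: kind
  violation R3 at price
  violation R1 at status
  => forward verdict for Order: BREAKING, 2 violation(s)

backward: BREAKING [(kind, R1), (price, R3)]; forward: BREAKING [(price, R3), (status, R1)]


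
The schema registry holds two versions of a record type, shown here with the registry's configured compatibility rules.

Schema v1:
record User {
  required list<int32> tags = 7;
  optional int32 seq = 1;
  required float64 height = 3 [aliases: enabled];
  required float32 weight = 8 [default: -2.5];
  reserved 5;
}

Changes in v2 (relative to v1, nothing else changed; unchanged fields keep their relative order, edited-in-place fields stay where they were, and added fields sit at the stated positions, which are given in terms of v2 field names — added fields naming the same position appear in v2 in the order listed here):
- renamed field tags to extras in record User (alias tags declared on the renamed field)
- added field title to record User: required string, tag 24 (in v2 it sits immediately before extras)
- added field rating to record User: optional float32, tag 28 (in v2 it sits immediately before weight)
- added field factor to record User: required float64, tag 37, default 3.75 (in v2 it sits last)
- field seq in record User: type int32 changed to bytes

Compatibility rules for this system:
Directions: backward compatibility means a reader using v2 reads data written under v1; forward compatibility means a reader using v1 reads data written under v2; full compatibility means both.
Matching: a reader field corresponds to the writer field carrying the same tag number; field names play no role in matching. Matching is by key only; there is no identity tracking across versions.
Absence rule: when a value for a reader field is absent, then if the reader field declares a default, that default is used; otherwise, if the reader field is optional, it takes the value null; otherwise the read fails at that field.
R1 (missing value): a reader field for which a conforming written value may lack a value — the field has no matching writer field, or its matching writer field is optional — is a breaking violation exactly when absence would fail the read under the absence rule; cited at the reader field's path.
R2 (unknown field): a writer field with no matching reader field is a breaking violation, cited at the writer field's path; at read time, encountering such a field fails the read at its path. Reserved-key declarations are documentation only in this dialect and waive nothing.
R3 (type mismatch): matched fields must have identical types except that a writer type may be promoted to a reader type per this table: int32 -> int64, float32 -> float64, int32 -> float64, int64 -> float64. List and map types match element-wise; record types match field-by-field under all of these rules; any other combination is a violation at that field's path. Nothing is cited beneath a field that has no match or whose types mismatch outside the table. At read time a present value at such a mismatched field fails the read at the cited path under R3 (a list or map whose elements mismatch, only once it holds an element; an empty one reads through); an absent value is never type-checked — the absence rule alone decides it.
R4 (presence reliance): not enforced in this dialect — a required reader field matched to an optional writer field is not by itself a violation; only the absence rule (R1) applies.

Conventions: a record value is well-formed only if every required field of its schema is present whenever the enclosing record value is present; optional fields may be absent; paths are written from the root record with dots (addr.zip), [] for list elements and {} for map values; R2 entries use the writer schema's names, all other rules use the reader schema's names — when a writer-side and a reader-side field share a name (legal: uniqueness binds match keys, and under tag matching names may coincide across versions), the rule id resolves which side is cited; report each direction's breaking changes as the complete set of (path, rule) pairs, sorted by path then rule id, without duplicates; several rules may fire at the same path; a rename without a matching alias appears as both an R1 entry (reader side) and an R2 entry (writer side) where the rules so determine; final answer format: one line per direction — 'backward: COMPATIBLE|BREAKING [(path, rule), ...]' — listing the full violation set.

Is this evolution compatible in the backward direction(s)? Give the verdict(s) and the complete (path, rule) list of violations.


each type pair in User: writer, then reader
backward for User (reader v2, writer v1):
  title has no writer counterpart
  writer required, list<int32> -> list<int32>: reader extras maps from writer tags
  writer optional, int32 -> bytes: reader seq maps from writer seq
  writer required, float64 -> float64: reader height maps from writer height
  rating has no writer counterpart
  writer required, float32 -> float32: reader weight maps from writer weight
  factor has no writer counterpart
  rule R3 violated at seq
  rule R1 violated at title
  backward on User therefore BREAKING (2)
remaining User differences; none change what is asked:
  renamed field tags to extras in record User (alias tags declared on the renamed field) -> no rule fires on it in User's dialect; the asked verdict holds
  added field factor to record User: required float64, tag 37, default 3.75 (in v2 it sits last) -> affects forward compatibility only, which is not asked
  added field rating to record User: optional float32, tag 28 (in v2 it sits immediately before weight) -> affects forward compatibility only, which is not asked

backward: BREAKING [(seq, R3), (title, R1)]


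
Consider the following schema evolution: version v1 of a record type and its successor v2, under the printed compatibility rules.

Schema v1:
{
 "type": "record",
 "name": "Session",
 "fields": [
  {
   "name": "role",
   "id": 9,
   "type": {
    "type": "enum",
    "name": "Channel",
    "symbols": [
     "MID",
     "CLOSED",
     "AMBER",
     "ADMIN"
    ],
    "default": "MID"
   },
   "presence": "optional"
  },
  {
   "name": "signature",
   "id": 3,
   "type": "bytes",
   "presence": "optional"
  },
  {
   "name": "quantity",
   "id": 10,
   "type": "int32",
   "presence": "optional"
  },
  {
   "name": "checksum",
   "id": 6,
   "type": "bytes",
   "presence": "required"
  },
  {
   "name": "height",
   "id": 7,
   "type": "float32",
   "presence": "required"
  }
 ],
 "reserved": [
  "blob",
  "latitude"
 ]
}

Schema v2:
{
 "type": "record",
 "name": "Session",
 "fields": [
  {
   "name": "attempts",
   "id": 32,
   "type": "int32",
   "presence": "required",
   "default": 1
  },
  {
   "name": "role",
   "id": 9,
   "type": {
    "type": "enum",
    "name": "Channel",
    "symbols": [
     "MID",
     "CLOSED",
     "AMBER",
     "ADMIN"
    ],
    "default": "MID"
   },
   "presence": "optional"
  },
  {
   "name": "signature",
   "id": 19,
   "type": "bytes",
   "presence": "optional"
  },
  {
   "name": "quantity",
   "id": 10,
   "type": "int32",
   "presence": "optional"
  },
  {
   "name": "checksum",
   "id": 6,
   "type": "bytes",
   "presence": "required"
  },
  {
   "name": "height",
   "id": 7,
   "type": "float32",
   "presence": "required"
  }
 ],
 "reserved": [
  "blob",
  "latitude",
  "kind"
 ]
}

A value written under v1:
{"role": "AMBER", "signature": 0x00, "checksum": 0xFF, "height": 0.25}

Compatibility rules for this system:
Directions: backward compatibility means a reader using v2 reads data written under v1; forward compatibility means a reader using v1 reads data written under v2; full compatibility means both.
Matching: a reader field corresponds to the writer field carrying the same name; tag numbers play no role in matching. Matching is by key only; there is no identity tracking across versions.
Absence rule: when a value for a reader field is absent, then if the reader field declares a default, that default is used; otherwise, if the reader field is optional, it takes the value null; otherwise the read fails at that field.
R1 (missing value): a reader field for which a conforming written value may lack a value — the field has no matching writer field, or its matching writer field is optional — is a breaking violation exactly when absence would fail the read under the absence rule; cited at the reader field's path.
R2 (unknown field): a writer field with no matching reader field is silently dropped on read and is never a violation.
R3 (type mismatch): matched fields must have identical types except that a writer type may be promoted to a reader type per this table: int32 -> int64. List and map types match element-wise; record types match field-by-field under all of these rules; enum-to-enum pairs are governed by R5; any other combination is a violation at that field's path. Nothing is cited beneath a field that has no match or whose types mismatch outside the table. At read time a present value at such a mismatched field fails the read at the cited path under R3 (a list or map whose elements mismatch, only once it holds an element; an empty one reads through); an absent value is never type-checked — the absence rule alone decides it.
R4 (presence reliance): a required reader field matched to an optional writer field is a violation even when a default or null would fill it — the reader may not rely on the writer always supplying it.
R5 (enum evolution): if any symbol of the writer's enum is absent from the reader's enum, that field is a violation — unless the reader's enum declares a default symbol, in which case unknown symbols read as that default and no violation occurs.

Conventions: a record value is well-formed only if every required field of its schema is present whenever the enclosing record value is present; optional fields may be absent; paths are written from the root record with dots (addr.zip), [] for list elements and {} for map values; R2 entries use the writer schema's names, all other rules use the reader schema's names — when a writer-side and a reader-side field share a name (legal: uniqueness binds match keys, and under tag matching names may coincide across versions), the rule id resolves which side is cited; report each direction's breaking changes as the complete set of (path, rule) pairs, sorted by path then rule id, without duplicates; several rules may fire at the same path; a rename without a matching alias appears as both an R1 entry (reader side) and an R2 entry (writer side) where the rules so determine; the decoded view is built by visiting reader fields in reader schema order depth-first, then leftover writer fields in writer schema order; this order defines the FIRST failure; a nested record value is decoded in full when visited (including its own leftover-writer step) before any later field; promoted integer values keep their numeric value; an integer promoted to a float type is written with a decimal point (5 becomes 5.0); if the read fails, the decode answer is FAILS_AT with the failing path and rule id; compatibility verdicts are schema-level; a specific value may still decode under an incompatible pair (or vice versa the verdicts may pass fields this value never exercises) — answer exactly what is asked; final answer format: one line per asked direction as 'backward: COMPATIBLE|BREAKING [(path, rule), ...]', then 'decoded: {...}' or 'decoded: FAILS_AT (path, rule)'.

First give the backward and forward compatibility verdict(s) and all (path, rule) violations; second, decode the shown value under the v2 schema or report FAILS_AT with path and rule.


backward: COMPATIBLE []; forward: COMPATIBLE []; decoded: {"attempts": 1, "role": "AMBER", "signature": 0x00, "quantity": null, "checksum": 0xFF, "height": 0.25}

the writer's type comes first in each Session pair
backward for Session (reader v2, writer v1):
  attempts: no writer match
  Channel -> Channel, writer optional: role aligns to role
  bytes -> bytes, writer optional: signature aligns to signature
  int32 -> int32, writer optional: quantity aligns to quantity
  bytes -> bytes, writer required: checksum aligns to checksum
  float32 -> float32, writer required: height aligns to height
  => no violations; backward on Session: COMPATIBLE
forward for Session (reader v1, writer v2):
  Channel -> Channel, writer optional: role aligns to role
  bytes -> bytes, writer optional: signature aligns to signature
  int32 -> int32, writer optional: quantity aligns to quantity
  bytes -> bytes, writer required: checksum aligns to checksum
  float32 -> float32, writer required: height aligns to height
  writer attempts: unknown to reader
  => no violations; forward on Session: COMPATIBLE
decode (reader v2):
  attempts := 1 (missing; default applied)
  role := "AMBER"
  signature := 0x00
  quantity := null (missing; optional => null)
  checksum := 0xFF
  height := 0.25
  => decoded: {"attempts": 1, "role": "AMBER", "signature": 0x00, "quantity": null, "checksum": 0xFF, "height": 0.25}


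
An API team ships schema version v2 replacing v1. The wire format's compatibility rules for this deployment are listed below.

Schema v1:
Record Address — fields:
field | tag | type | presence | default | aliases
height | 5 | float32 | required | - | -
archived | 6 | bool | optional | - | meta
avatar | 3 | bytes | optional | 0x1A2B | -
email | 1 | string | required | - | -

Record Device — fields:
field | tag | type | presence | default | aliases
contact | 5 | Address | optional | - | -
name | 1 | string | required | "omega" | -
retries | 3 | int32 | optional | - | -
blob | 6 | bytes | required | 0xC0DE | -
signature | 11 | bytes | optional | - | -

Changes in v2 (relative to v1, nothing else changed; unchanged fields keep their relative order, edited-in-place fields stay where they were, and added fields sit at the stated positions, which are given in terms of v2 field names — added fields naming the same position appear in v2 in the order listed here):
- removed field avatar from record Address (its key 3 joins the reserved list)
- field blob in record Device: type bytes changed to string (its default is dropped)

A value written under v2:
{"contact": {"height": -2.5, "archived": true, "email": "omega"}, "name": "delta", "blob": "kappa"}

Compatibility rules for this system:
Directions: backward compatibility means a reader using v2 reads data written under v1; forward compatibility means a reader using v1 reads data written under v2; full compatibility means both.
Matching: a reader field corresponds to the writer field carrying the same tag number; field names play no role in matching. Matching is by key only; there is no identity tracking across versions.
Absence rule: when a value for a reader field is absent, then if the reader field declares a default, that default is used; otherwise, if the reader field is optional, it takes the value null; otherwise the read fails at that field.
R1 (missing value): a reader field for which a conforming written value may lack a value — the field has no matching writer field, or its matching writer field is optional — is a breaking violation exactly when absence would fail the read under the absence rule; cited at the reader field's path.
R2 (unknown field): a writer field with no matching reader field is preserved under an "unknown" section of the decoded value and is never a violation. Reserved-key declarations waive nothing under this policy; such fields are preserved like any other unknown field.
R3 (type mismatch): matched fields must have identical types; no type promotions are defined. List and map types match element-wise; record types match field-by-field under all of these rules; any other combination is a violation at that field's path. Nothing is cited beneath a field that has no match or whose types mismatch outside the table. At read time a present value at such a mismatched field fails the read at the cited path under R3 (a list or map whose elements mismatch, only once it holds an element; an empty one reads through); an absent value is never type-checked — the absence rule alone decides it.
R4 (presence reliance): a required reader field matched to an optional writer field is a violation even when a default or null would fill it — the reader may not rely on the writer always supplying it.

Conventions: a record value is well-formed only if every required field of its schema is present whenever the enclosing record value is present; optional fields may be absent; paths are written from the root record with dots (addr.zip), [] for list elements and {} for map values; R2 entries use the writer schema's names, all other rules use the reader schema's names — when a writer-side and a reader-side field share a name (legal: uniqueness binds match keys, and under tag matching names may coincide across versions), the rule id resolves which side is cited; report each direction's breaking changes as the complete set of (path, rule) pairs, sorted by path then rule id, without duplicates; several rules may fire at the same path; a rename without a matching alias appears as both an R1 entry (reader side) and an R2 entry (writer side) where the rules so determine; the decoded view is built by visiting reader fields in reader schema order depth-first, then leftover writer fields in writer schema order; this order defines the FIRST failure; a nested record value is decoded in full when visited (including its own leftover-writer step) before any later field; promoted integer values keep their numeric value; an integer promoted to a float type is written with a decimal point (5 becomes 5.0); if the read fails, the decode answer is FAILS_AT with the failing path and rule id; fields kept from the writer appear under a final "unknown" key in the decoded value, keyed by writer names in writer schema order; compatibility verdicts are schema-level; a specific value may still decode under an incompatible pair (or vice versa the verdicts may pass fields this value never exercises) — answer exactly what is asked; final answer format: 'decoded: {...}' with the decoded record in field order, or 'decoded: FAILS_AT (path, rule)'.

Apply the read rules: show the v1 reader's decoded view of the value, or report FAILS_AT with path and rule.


each type pair in Device: writer, then reader
decode (reader v1):
  contact.height := -2.5
  contact.archived := true
  contact.avatar := 0x1A2B (no value, default fills)
  contact.email := "omega"
  name := "delta"
  retries := null (not supplied -> null)
  read fails at blob under R3
  => FAILS_AT (blob, R3)
the other Device changes do not affect what is asked:
  removed field avatar from record Address (its key 3 joins the reserved list) -> fires no rule on Device under this dialect and leaves the result unchanged

decoded: FAILS_AT (blob, R3)


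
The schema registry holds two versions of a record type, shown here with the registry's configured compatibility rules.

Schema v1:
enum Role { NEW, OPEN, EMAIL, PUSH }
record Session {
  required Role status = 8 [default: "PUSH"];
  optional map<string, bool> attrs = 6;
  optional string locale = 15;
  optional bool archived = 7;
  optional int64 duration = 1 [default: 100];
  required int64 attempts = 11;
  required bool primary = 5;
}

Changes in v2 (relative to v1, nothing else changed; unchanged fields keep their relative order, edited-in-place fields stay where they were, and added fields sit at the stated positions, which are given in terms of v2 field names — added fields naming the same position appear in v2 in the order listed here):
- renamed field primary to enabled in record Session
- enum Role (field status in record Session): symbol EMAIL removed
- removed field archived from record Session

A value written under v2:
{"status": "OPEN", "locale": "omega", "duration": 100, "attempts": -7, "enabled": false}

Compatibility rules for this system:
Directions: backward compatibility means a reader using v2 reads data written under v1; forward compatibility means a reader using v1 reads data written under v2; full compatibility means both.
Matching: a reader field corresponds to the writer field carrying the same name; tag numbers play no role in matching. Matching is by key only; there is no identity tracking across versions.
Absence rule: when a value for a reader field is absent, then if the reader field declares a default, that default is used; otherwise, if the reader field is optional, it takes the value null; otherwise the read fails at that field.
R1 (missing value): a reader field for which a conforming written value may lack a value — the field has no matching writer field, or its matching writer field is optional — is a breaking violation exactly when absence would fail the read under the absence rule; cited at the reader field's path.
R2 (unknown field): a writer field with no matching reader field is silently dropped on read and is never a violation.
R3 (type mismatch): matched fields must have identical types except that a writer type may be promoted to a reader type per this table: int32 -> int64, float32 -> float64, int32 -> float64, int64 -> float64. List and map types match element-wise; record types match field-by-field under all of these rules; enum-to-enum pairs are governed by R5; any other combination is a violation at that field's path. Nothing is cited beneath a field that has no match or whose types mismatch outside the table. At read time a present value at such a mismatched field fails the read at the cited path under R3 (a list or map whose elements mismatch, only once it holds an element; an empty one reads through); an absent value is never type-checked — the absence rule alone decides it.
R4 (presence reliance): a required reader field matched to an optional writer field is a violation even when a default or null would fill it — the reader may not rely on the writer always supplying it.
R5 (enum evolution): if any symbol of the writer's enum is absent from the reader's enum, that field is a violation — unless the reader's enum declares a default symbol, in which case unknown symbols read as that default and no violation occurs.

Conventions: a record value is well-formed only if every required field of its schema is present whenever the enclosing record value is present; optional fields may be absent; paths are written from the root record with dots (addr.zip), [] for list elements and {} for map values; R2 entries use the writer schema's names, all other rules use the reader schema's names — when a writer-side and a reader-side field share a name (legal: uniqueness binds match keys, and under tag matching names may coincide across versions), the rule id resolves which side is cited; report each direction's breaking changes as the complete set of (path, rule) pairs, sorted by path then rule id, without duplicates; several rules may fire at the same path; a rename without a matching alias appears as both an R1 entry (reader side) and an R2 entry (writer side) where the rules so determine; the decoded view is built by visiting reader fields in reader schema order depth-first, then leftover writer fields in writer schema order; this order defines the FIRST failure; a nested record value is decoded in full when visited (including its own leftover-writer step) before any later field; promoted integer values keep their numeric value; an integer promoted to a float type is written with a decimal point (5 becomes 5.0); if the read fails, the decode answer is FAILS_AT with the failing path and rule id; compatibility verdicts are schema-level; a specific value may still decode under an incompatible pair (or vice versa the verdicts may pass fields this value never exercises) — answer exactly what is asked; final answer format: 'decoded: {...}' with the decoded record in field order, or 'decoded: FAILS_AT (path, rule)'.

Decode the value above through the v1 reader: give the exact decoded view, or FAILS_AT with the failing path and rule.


the writer's type comes first in each Session pair
migrating the Session value to v1:
  status := "OPEN"
  attrs := null (missing; optional => null)
  locale := "omega"
  archived := null (missing; optional => null)
  duration := 100
  attempts := -7
  read fails at primary under R1 (no fill)
  => FAILS_AT (primary, R1)
the other Session changes do not affect what is asked:
  enum Role (field status in record Session): symbol EMAIL removed -> schema-level compatibility only; this Session value's decode is unchanged
  removed field archived from record Session -> no rule fires on it and the decoded Session view is identical with or without it

decoded: FAILS_AT (primary, R1)


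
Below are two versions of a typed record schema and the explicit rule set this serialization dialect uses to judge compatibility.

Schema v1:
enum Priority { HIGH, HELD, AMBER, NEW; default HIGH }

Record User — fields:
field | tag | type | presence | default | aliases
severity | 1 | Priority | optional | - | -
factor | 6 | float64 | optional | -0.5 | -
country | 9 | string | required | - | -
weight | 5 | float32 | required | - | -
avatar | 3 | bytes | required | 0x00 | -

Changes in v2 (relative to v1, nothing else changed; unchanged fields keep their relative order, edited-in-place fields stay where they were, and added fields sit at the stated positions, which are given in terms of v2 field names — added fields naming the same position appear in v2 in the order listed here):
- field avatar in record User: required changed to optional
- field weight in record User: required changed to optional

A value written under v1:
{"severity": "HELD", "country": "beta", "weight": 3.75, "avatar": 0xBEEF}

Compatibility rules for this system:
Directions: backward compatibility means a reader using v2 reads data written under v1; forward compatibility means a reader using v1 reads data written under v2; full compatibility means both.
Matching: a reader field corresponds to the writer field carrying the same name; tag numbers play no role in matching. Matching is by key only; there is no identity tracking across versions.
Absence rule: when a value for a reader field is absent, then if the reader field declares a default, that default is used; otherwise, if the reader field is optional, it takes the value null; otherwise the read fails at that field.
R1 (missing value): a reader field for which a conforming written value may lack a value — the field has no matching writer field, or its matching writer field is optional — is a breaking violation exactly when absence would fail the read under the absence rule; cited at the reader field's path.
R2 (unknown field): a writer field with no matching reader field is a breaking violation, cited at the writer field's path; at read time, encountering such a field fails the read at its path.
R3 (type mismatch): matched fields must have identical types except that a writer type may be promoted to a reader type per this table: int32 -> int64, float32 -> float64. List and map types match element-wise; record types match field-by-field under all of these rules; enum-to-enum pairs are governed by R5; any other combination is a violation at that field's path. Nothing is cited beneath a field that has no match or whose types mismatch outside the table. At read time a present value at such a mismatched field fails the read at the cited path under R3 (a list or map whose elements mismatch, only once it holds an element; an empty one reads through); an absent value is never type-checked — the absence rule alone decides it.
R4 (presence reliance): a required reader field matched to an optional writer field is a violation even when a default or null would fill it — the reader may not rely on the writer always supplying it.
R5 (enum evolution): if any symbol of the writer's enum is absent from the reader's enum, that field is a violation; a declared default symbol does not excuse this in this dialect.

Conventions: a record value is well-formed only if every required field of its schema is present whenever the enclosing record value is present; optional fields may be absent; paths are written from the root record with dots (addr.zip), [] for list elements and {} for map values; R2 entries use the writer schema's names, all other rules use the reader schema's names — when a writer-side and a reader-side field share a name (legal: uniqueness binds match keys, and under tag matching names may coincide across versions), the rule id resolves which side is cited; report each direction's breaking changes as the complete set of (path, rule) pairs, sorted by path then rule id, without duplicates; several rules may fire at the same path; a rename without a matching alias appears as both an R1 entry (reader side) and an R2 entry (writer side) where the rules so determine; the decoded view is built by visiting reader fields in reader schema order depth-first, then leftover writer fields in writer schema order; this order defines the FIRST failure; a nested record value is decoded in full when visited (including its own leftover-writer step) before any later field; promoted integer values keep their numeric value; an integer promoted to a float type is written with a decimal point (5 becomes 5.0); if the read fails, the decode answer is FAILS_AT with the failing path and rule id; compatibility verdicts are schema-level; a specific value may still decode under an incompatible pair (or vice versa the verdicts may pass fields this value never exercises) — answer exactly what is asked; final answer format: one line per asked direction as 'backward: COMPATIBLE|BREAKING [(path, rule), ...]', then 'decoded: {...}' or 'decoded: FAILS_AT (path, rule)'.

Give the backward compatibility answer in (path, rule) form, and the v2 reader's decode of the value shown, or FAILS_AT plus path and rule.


backward: COMPATIBLE []; decoded: {"severity": "HELD", "factor": -0.5, "country": "beta", "weight": 3.75, "avatar": 0xBEEF}

arrows below run writer -> reader for User
backward for User (reader v2, writer v1):
  severity <- severity (Priority -> Priority, writer optional)
  factor <- factor (float64 -> float64, writer optional)
  country <- country (string -> string, writer required)
  weight <- weight (float32 -> float32, writer required)
  avatar <- avatar (bytes -> bytes, writer required)
  => no violations; backward on User: COMPATIBLE
decode walk for User under reader schema v2:
  severity := "HELD"
  factor := -0.5 (absent -> default)
  country := "beta"
  weight := 3.75
  avatar := 0xBEEF
  => decoded: {"severity": "HELD", "factor": -0.5, "country": "beta", "weight": 3.75, "avatar": 0xBEEF}
the other User changes do not affect what is asked:
  field avatar in record User: required changed to optional -> affects forward compatibility only, which is not asked
  field weight in record User: required changed to optional -> affects forward compatibility only, which is not asked
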